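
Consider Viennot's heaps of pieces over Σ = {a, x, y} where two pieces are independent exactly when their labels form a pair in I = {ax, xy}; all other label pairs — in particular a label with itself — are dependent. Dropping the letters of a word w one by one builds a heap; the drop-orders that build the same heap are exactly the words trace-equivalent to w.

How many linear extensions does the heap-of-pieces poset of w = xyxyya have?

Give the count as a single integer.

#0=x has no predecessor
#1=y has no predecessor
#2=x depends on [0:x]
#3=y depends on [1:y]
#4=y depends on [3:y]
#5=a depends on [4:y]
sources: [0:x, 1:y]
N(rest) = Σ N(rest − s) over sources s of rest; N(one piece) = 1:
  size 1 → [2]=1  [5]=1
  size 2 → [0,2]=1  [2,5]=2  [4,5]=1
  size 3 → [0,2,5]=3  [2,4,5]=3  [3,4,5]=1
  size 4 → [0,2,4,5]=6  [1,3,4,5]=1  [2,3,4,5]=4
  first=0(x) contributes 5
  first=1(y) contributes 10
|[w]| = 15

15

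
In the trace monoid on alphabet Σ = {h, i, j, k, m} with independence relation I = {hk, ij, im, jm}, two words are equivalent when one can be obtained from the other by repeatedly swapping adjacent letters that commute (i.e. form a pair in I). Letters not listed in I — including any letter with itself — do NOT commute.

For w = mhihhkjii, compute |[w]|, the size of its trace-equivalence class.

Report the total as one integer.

piece 0:m — minimal
piece 1:h rests on {0:m}
piece 2:i rests on {1:h}
piece 3:h rests on {2:i}
piece 4:h rests on {3:h}
piece 5:k rests on {2:i}
piece 6:j rests on {4:h, 5:k}
piece 7:i rests on {4:h, 5:k}
piece 8:i rests on {7:i}
minimal pieces: {0:m}
ways to finish when only these pieces remain (= sum over removing one remaining piece with nothing left below it):
  1 left: {6}→1  {8}→1
  2 left: {6,8}→2  {7,8}→1
  3 left: {6,7,8}→3
  4 left: {4,6,7,8}→3  {5,6,7,8}→3
  5 left: {3,4,6,7,8}→3  {4,5,6,7,8}→6
  6 left: {3,4,5,6,7,8}→9
  7 left: {2,3,4,5,6,7,8}→9
  placing 0:m first → 9 extensions

9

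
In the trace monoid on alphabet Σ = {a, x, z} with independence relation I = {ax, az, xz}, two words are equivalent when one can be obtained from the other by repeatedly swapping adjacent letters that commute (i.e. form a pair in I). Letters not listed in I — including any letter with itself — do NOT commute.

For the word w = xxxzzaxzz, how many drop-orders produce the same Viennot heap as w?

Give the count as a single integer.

drop 0:x onto floor
drop 1:x onto {0:x}
drop 2:x onto {1:x}
drop 3:z onto floor
drop 4:z onto {3:z}
drop 5:a onto floor
drop 6:x onto {2:x}
drop 7:z onto {4:z}
drop 8:z onto {7:z}
ground layer = {0:x, 3:z, 5:a}
drop-orders for the pieces not yet dropped (sum over which currently-grounded one goes next):
  1 to go: {5} 1  {6} 1  {8} 1
  2 to go: {2,6} 1  {5,6} 2  {5,8} 2  {6,8} 2  {7,8} 1
  3 to go: {1,2,6} 1  {2,5,6} 3  {2,6,8} 3  {4,7,8} 1  {5,6,8} 6  {5,7,8} 3  {6,7,8} 3
  4 to go: {0,1,2,6} 1  {1,2,5,6} 4  {1,2,6,8} 4  {2,5,6,8} 12  {2,6,7,8} 6  {3,4,7,8} 1  {4,5,7,8} 4  {4,6,7,8} 4  {5,6,7,8} 12
  5 to go: {0,1,2,5,6} 5  {0,1,2,6,8} 5  {1,2,5,6,8} 20  {1,2,6,7,8} 10  {2,4,6,7,8} 10  {2,5,6,7,8} 30  {3,4,5,7,8} 5  {3,4,6,7,8} 5  {4,5,6,7,8} 20
  6 to go: {0,1,2,5,6,8} 30  {0,1,2,6,7,8} 15  {1,2,4,6,7,8} 20  {1,2,5,6,7,8} 60  {2,3,4,6,7,8} 15  {2,4,5,6,7,8} 60  {3,4,5,6,7,8} 30
  7 to go: {0,1,2,4,6,7,8} 35  {0,1,2,5,6,7,8} 105  {1,2,3,4,6,7,8} 35  {1,2,4,5,6,7,8} 140  {2,3,4,5,6,7,8} 105
  if 0:x drops first: 280 orders
  if 3:z drops first: 280 orders
  if 5:a drops first: 70 orders
heap linearizations: 630

630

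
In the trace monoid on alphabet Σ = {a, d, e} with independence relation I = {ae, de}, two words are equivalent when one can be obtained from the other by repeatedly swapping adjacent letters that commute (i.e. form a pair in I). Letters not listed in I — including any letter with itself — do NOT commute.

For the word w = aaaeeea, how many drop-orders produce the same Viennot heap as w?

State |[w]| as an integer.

piece 0:a — minimal
piece 1:a rests on {0:a}
piece 2:a rests on {1:a}
piece 3:e — minimal
piece 4:e rests on {3:e}
piece 5:e rests on {4:e}
piece 6:a rests on {2:a}
minimal pieces: {0:a, 3:e}
ways to finish when only these pieces remain (= sum over removing one remaining piece with nothing left below it):
  1 left: {5}→1  {6}→1
  2 left: {2,6}→1  {4,5}→1  {5,6}→2
  3 left: {1,2,6}→1  {2,5,6}→3  {3,4,5}→1  {4,5,6}→3
  4 left: {0,1,2,6}→1  {1,2,5,6}→4  {2,4,5,6}→6  {3,4,5,6}→4
  5 left: {0,1,2,5,6}→5  {1,2,4,5,6}→10  {2,3,4,5,6}→10
  placing 0:a first → 20 extensions
  placing 3:e first → 15 extensions
total linear extensions = 35

35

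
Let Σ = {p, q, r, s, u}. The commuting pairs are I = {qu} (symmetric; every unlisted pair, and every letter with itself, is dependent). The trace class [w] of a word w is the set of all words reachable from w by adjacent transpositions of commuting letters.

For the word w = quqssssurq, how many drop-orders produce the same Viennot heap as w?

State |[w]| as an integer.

0(q) covers ∅
1(u) covers ∅
2(q) covers 0:q
3(s) covers 1:u, 2:q
4(s) covers 3:s
5(s) covers 4:s
6(s) covers 5:s
7(u) covers 6:s
8(r) covers 7:u
9(q) covers 8:r
floor of heap: 0:q, 1:u
completions by unplaced set U, small U first (add the entries for U minus each lowest piece of U):
  |U|=1: {9}:1
  |U|=2: {8,9}:1
  |U|=3: {7,8,9}:1
  |U|=4: {6,7,8,9}:1
  |U|=5: {5,6,7,8,9}:1
  |U|=6: {4,5,6,7,8,9}:1
  |U|=7: {3,4,5,6,7,8,9}:1
  |U|=8: {1,3,4,5,6,7,8,9}:1  {2,3,4,5,6,7,8,9}:1
  start at 0(q): 2
  start at 1(u): 1
sum over floor = 3

3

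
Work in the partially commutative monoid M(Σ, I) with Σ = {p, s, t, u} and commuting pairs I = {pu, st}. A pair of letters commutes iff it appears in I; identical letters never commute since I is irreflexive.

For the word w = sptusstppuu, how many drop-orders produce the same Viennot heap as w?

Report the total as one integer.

18

piece 0:s — minimal
piece 1:p rests on {0:s}
piece 2:t rests on {1:p}
piece 3:u rests on {2:t}
piece 4:s rests on {3:u}
piece 5:s rests on {4:s}
piece 6:t rests on {3:u}
piece 7:p rests on {5:s, 6:t}
piece 8:p rests on {7:p}
piece 9:u rests on {5:s, 6:t}
piece 10:u rests on {9:u}
minimal pieces: {0:s}
ways to finish when only these pieces remain (= sum over removing one remaining piece with nothing left below it):
  1 left: {8}→1  {10}→1
  2 left: {7,8}→1  {8,10}→2  {9,10}→1
  3 left: {7,8,10}→3  {8,9,10}→3
  4 left: {7,8,9,10}→6
  5 left: {5,7,8,9,10}→6  {6,7,8,9,10}→6
  6 left: {4,5,7,8,9,10}→6  {5,6,7,8,9,10}→12
  7 left: {4,5,6,7,8,9,10}→18
  8 left: {3,4,5,6,7,8,9,10}→18
  9 left: {2,3,4,5,6,7,8,9,10}→18
  placing 0:s first → 18 extensions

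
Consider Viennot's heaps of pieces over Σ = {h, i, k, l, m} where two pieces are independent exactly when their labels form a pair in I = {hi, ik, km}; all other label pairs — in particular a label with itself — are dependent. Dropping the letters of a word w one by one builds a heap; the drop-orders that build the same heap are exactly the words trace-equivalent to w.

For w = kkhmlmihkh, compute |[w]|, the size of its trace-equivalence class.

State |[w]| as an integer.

4

0(k) covers ∅
1(k) covers 0:k
2(h) covers 1:k
3(m) covers 2:h
4(l) covers 3:m
5(m) covers 4:l
6(i) covers 5:m
7(h) covers 5:m
8(k) covers 7:h
9(h) covers 8:k
floor of heap: 0:k
completions by unplaced set U, small U first (add the entries for U minus each lowest piece of U):
  |U|=1: {6}:1  {9}:1
  |U|=2: {6,9}:2  {8,9}:1
  |U|=3: {6,8,9}:3  {7,8,9}:1
  |U|=4: {6,7,8,9}:4
  |U|=5: {5,6,7,8,9}:4
  |U|=6: {4,5,6,7,8,9}:4
  |U|=7: {3,4,5,6,7,8,9}:4
  |U|=8: {2,3,4,5,6,7,8,9}:4
  start at 0(k): 4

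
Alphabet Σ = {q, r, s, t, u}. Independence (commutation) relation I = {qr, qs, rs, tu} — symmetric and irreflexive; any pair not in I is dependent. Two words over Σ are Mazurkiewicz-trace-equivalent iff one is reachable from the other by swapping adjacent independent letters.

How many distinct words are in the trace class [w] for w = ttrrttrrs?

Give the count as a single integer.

3

#0=t has no predecessor
#1=t depends on [0:t]
#2=r depends on [1:t]
#3=r depends on [2:r]
#4=t depends on [3:r]
#5=t depends on [4:t]
#6=r depends on [5:t]
#7=r depends on [6:r]
#8=s depends on [5:t]
sources: [0:t]
N(rest) = Σ N(rest − s) over sources s of rest; N(one piece) = 1:
  size 1 → [7]=1  [8]=1
  size 2 → [6,7]=1  [7,8]=2
  size 3 → [6,7,8]=3
  size 4 → [5,6,7,8]=3
  size 5 → [4,5,6,7,8]=3
  size 6 → [3,4,5,6,7,8]=3
  size 7 → [2,3,4,5,6,7,8]=3
  first=0(t) contributes 3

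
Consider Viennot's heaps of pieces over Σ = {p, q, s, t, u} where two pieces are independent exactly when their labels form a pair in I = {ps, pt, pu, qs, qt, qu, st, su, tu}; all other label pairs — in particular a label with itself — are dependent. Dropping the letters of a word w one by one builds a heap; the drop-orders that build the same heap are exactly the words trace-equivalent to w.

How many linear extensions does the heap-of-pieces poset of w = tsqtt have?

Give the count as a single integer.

piece 0:t — minimal
piece 1:s — minimal
piece 2:q — minimal
piece 3:t rests on {0:t}
piece 4:t rests on {3:t}
minimal pieces: {0:t, 1:s, 2:q}
ways to finish when only these pieces remain (= sum over removing one remaining piece with nothing left below it):
  1 left: {1}→1  {2}→1  {4}→1
  2 left: {1,2}→2  {1,4}→2  {2,4}→2  {3,4}→1
  3 left: {0,3,4}→1  {1,2,4}→6  {1,3,4}→3  {2,3,4}→3
  placing 0:t first → 12 extensions
  placing 1:s first → 4 extensions
  placing 2:q first → 4 extensions
total linear extensions = 20

20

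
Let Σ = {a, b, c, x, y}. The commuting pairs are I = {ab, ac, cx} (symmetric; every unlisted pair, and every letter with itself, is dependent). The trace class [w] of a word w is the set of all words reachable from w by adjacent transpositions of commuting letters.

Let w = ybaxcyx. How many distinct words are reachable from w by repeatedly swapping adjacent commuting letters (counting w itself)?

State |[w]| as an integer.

5

0(y) covers ∅
1(b) covers 0:y
2(a) covers 0:y
3(x) covers 1:b, 2:a
4(c) covers 1:b
5(y) covers 3:x, 4:c
6(x) covers 5:y
floor of heap: 0:y
completions by unplaced set U, small U first (add the entries for U minus each lowest piece of U):
  |U|=1: {6}:1
  |U|=2: {5,6}:1
  |U|=3: {3,5,6}:1  {4,5,6}:1
  |U|=4: {2,3,5,6}:1  {3,4,5,6}:2
  |U|=5: {1,3,4,5,6}:2  {2,3,4,5,6}:3
  start at 0(y): 5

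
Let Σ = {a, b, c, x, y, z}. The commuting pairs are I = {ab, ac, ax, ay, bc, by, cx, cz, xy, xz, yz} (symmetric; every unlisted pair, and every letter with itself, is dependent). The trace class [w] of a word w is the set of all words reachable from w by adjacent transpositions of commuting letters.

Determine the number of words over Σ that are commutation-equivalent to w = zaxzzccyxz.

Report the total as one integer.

#0=z has no predecessor
#1=a depends on [0:z]
#2=x has no predecessor
#3=z depends on [1:a]
#4=z depends on [3:z]
#5=c has no predecessor
#6=c depends on [5:c]
#7=y depends on [6:c]
#8=x depends on [2:x]
#9=z depends on [4:z]
sources: [0:z, 2:x, 5:c]
N(rest) = Σ N(rest − s) over sources s of rest; N(one piece) = 1:
  size 1 → [7]=1  [8]=1  [9]=1
  size 2 → [2,8]=1  [4,9]=1  [6,7]=1  [7,8]=2  [7,9]=2  [8,9]=2
  size 3 → [2,7,8]=3  [2,8,9]=3  [3,4,9]=1  [4,7,9]=3  [4,8,9]=3  [5,6,7]=1  [6,7,8]=3  [6,7,9]=3  [7,8,9]=6
  size 4 → [1,3,4,9]=1  [2,4,8,9]=6  [2,6,7,8]=6  [2,7,8,9]=12  [3,4,7,9]=4  [3,4,8,9]=4  [4,6,7,9]=6  [4,7,8,9]=12  [5,6,7,8]=4  [5,6,7,9]=4  [6,7,8,9]=12
  size 5 → [0,1,3,4,9]=1  [1,3,4,7,9]=5  [1,3,4,8,9]=5  [2,3,4,8,9]=10  [2,4,7,8,9]=30  [2,5,6,7,8]=10  [2,6,7,8,9]=30  [3,4,6,7,9]=10  [3,4,7,8,9]=20  [4,5,6,7,9]=10  [4,6,7,8,9]=30  [5,6,7,8,9]=20
  size 6 → [0,1,3,4,7,9]=6  [0,1,3,4,8,9]=6  [1,2,3,4,8,9]=15  [1,3,4,6,7,9]=15  [1,3,4,7,8,9]=30  [2,3,4,7,8,9]=60  [2,4,6,7,8,9]=90  [2,5,6,7,8,9]=60  [3,4,5,6,7,9]=20  [3,4,6,7,8,9]=60  [4,5,6,7,8,9]=60
  size 7 → [0,1,2,3,4,8,9]=21  [0,1,3,4,6,7,9]=21  [0,1,3,4,7,8,9]=42  [1,2,3,4,7,8,9]=105  [1,3,4,5,6,7,9]=35  [1,3,4,6,7,8,9]=105  [2,3,4,6,7,8,9]=210  [2,4,5,6,7,8,9]=210  [3,4,5,6,7,8,9]=140
  size 8 → [0,1,2,3,4,7,8,9]=168  [0,1,3,4,5,6,7,9]=56  [0,1,3,4,6,7,8,9]=168  [1,2,3,4,6,7,8,9]=420  [1,3,4,5,6,7,8,9]=280  [2,3,4,5,6,7,8,9]=560
  first=0(z) contributes 1260
  first=2(x) contributes 504
  first=5(c) contributes 756
|[w]| = 2520

2520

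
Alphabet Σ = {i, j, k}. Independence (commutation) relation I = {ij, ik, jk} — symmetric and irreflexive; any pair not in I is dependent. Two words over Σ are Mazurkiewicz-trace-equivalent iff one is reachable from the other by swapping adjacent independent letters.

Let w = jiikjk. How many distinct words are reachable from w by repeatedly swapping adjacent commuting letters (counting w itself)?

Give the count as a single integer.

90

drop 0:j onto floor
drop 1:i onto floor
drop 2:i onto {1:i}
drop 3:k onto floor
drop 4:j onto {0:j}
drop 5:k onto {3:k}
ground layer = {0:j, 1:i, 3:k}
drop-orders for the pieces not yet dropped (sum over which currently-grounded one goes next):
  1 to go: {2} 1  {4} 1  {5} 1
  2 to go: {0,4} 1  {1,2} 1  {2,4} 2  {2,5} 2  {3,5} 1  {4,5} 2
  3 to go: {0,2,4} 3  {0,4,5} 3  {1,2,4} 3  {1,2,5} 3  {2,3,5} 3  {2,4,5} 6  {3,4,5} 3
  4 to go: {0,1,2,4} 6  {0,2,4,5} 12  {0,3,4,5} 6  {1,2,3,5} 6  {1,2,4,5} 12  {2,3,4,5} 12
  if 0:j drops first: 30 orders
  if 1:i drops first: 30 orders
  if 3:k drops first: 30 orders
heap linearizations: 90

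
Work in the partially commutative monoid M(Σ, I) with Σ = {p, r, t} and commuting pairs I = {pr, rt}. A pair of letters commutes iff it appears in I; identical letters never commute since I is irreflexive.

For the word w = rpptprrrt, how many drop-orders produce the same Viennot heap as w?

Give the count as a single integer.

126

drop 0:r onto floor
drop 1:p onto floor
drop 2:p onto {1:p}
drop 3:t onto {2:p}
drop 4:p onto {3:t}
drop 5:r onto {0:r}
drop 6:r onto {5:r}
drop 7:r onto {6:r}
drop 8:t onto {4:p}
ground layer = {0:r, 1:p}
drop-orders for the pieces not yet dropped (sum over which currently-grounded one goes next):
  1 to go: {7} 1  {8} 1
  2 to go: {4,8} 1  {6,7} 1  {7,8} 2
  3 to go: {3,4,8} 1  {4,7,8} 3  {5,6,7} 1  {6,7,8} 3
  4 to go: {0,5,6,7} 1  {2,3,4,8} 1  {3,4,7,8} 4  {4,6,7,8} 6  {5,6,7,8} 4
  5 to go: {0,5,6,7,8} 5  {1,2,3,4,8} 1  {2,3,4,7,8} 5  {3,4,6,7,8} 10  {4,5,6,7,8} 10
  6 to go: {0,4,5,6,7,8} 15  {1,2,3,4,7,8} 6  {2,3,4,6,7,8} 15  {3,4,5,6,7,8} 20
  7 to go: {0,3,4,5,6,7,8} 35  {1,2,3,4,6,7,8} 21  {2,3,4,5,6,7,8} 35
  if 0:r drops first: 56 orders
  if 1:p drops first: 70 orders
heap linearizations: 126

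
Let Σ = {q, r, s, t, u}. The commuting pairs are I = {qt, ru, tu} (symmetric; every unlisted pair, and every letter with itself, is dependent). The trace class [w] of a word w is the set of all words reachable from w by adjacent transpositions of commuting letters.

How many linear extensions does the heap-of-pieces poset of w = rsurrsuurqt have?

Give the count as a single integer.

27

#0=r has no predecessor
#1=s depends on [0:r]
#2=u depends on [1:s]
#3=r depends on [1:s]
#4=r depends on [3:r]
#5=s depends on [2:u, 4:r]
#6=u depends on [5:s]
#7=u depends on [6:u]
#8=r depends on [5:s]
#9=q depends on [7:u, 8:r]
#10=t depends on [8:r]
sources: [0:r]
N(rest) = Σ N(rest − s) over sources s of rest; N(one piece) = 1:
  size 1 → [9]=1  [10]=1
  size 2 → [7,9]=1  [9,10]=2
  size 3 → [6,7,9]=1  [7,9,10]=3  [8,9,10]=2
  size 4 → [6,7,9,10]=4  [7,8,9,10]=5
  size 5 → [6,7,8,9,10]=9
  size 6 → [5,6,7,8,9,10]=9
  size 7 → [2,5,6,7,8,9,10]=9  [4,5,6,7,8,9,10]=9
  size 8 → [2,4,5,6,7,8,9,10]=18  [3,4,5,6,7,8,9,10]=9
  size 9 → [2,3,4,5,6,7,8,9,10]=27
  first=0(r) contributes 27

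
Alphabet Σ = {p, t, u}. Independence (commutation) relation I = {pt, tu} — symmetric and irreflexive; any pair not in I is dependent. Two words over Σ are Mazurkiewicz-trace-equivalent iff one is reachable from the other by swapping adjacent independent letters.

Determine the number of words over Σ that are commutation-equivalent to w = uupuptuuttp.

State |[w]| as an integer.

#0=u has no predecessor
#1=u depends on [0:u]
#2=p depends on [1:u]
#3=u depends on [2:p]
#4=p depends on [3:u]
#5=t has no predecessor
#6=u depends on [4:p]
#7=u depends on [6:u]
#8=t depends on [5:t]
#9=t depends on [8:t]
#10=p depends on [7:u]
sources: [0:u, 5:t]
N(rest) = Σ N(rest − s) over sources s of rest; N(one piece) = 1:
  size 1 → [9]=1  [10]=1
  size 2 → [7,10]=1  [8,9]=1  [9,10]=2
  size 3 → [5,8,9]=1  [6,7,10]=1  [7,9,10]=3  [8,9,10]=3
  size 4 → [4,6,7,10]=1  [5,8,9,10]=4  [6,7,9,10]=4  [7,8,9,10]=6
  size 5 → [3,4,6,7,10]=1  [4,6,7,9,10]=5  [5,7,8,9,10]=10  [6,7,8,9,10]=10
  size 6 → [2,3,4,6,7,10]=1  [3,4,6,7,9,10]=6  [4,6,7,8,9,10]=15  [5,6,7,8,9,10]=20
  size 7 → [1,2,3,4,6,7,10]=1  [2,3,4,6,7,9,10]=7  [3,4,6,7,8,9,10]=21  [4,5,6,7,8,9,10]=35
  size 8 → [0,1,2,3,4,6,7,10]=1  [1,2,3,4,6,7,9,10]=8  [2,3,4,6,7,8,9,10]=28  [3,4,5,6,7,8,9,10]=56
  size 9 → [0,1,2,3,4,6,7,9,10]=9  [1,2,3,4,6,7,8,9,10]=36  [2,3,4,5,6,7,8,9,10]=84
  first=0(u) contributes 120
  first=5(t) contributes 45
|[w]| = 165

165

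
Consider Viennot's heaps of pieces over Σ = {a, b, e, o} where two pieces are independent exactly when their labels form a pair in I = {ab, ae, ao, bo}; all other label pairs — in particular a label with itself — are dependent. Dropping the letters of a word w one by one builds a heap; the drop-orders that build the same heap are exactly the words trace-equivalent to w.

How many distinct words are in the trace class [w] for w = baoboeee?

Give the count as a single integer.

48

0(b) covers ∅
1(a) covers ∅
2(o) covers ∅
3(b) covers 0:b
4(o) covers 2:o
5(e) covers 3:b, 4:o
6(e) covers 5:e
7(e) covers 6:e
floor of heap: 0:b, 1:a, 2:o
completions by unplaced set U, small U first (add the entries for U minus each lowest piece of U):
  |U|=1: {1}:1  {7}:1
  |U|=2: {1,7}:2  {6,7}:1
  |U|=3: {1,6,7}:3  {5,6,7}:1
  |U|=4: {1,5,6,7}:4  {3,5,6,7}:1  {4,5,6,7}:1
  |U|=5: {0,3,5,6,7}:1  {1,3,5,6,7}:5  {1,4,5,6,7}:5  {2,4,5,6,7}:1  {3,4,5,6,7}:2
  |U|=6: {0,1,3,5,6,7}:6  {0,3,4,5,6,7}:3  {1,2,4,5,6,7}:6  {1,3,4,5,6,7}:12  {2,3,4,5,6,7}:3
  start at 0(b): 21
  start at 1(a): 6
  start at 2(o): 21
sum over floor = 48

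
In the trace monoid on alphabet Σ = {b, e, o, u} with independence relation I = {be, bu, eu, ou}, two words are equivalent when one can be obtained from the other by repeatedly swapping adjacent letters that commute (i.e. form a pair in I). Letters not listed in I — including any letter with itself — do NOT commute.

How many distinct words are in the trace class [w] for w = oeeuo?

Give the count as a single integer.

piece 0:o — minimal
piece 1:e rests on {0:o}
piece 2:e rests on {1:e}
piece 3:u — minimal
piece 4:o rests on {2:e}
minimal pieces: {0:o, 3:u}
ways to finish when only these pieces remain (= sum over removing one remaining piece with nothing left below it):
  1 left: {3}→1  {4}→1
  2 left: {2,4}→1  {3,4}→2
  3 left: {1,2,4}→1  {2,3,4}→3
  placing 0:o first → 4 extensions
  placing 3:u first → 1 extensions
total linear extensions = 5

5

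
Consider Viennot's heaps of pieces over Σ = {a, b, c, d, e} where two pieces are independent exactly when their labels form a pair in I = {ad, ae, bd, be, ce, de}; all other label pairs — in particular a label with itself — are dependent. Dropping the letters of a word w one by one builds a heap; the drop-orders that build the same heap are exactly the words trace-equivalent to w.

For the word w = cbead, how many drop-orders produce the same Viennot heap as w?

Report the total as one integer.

#0=c has no predecessor
#1=b depends on [0:c]
#2=e has no predecessor
#3=a depends on [1:b]
#4=d depends on [0:c]
sources: [0:c, 2:e]
N(rest) = Σ N(rest − s) over sources s of rest; N(one piece) = 1:
  size 1 → [2]=1  [3]=1  [4]=1
  size 2 → [1,3]=1  [2,3]=2  [2,4]=2  [3,4]=2
  size 3 → [1,2,3]=3  [1,3,4]=3  [2,3,4]=6
  first=0(c) contributes 12
  first=2(e) contributes 3
|[w]| = 15

15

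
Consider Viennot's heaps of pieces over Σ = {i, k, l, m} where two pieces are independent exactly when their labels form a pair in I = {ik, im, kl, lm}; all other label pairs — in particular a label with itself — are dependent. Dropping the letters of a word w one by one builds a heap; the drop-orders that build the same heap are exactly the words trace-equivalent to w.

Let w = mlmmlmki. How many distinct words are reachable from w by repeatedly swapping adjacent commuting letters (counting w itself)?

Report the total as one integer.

56

0(m) covers ∅
1(l) covers ∅
2(m) covers 0:m
3(m) covers 2:m
4(l) covers 1:l
5(m) covers 3:m
6(k) covers 5:m
7(i) covers 4:l
floor of heap: 0:m, 1:l
completions by unplaced set U, small U first (add the entries for U minus each lowest piece of U):
  |U|=1: {6}:1  {7}:1
  |U|=2: {4,7}:1  {5,6}:1  {6,7}:2
  |U|=3: {1,4,7}:1  {3,5,6}:1  {4,6,7}:3  {5,6,7}:3
  |U|=4: {1,4,6,7}:4  {2,3,5,6}:1  {3,5,6,7}:4  {4,5,6,7}:6
  |U|=5: {0,2,3,5,6}:1  {1,4,5,6,7}:10  {2,3,5,6,7}:5  {3,4,5,6,7}:10
  |U|=6: {0,2,3,5,6,7}:6  {1,3,4,5,6,7}:20  {2,3,4,5,6,7}:15
  start at 0(m): 35
  start at 1(l): 21
sum over floor = 56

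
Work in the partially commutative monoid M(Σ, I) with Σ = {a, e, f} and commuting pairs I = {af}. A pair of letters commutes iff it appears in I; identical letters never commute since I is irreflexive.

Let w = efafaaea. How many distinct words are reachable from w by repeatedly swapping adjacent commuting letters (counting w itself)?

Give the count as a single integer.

10

0(e) covers ∅
1(f) covers 0:e
2(a) covers 0:e
3(f) covers 1:f
4(a) covers 2:a
5(a) covers 4:a
6(e) covers 3:f, 5:a
7(a) covers 6:e
floor of heap: 0:e
completions by unplaced set U, small U first (add the entries for U minus each lowest piece of U):
  |U|=1: {7}:1
  |U|=2: {6,7}:1
  |U|=3: {3,6,7}:1  {5,6,7}:1
  |U|=4: {1,3,6,7}:1  {3,5,6,7}:2  {4,5,6,7}:1
  |U|=5: {1,3,5,6,7}:3  {2,4,5,6,7}:1  {3,4,5,6,7}:3
  |U|=6: {1,3,4,5,6,7}:6  {2,3,4,5,6,7}:4
  start at 0(e): 10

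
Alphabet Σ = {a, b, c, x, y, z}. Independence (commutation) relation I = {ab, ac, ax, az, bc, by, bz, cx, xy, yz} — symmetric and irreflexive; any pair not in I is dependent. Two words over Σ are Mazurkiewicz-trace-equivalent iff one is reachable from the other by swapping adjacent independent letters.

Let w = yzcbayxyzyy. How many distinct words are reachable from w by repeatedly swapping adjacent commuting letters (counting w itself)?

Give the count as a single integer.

671

drop 0:y onto floor
drop 1:z onto floor
drop 2:c onto {0:y, 1:z}
drop 3:b onto floor
drop 4:a onto {0:y}
drop 5:y onto {2:c, 4:a}
drop 6:x onto {1:z, 3:b}
drop 7:y onto {5:y}
drop 8:z onto {2:c, 6:x}
drop 9:y onto {7:y}
drop 10:y onto {9:y}
ground layer = {0:y, 1:z, 3:b}
drop-orders for the pieces not yet dropped (sum over which currently-grounded one goes next):
  1 to go: {8} 1  {10} 1
  2 to go: {6,8} 1  {8,10} 2  {9,10} 1
  3 to go: {3,6,8} 1  {6,8,10} 3  {7,9,10} 1  {8,9,10} 3
  4 to go: {3,6,8,10} 4  {5,7,9,10} 1  {6,8,9,10} 6  {7,8,9,10} 4
  5 to go: {3,6,8,9,10} 10  {4,5,7,9,10} 1  {5,7,8,9,10} 5  {6,7,8,9,10} 10
  6 to go: {2,5,7,8,9,10} 5  {3,6,7,8,9,10} 20  {4,5,7,8,9,10} 6  {5,6,7,8,9,10} 15
  7 to go: {2,4,5,7,8,9,10} 11  {2,5,6,7,8,9,10} 20  {3,5,6,7,8,9,10} 35  {4,5,6,7,8,9,10} 21
  8 to go: {0,2,4,5,7,8,9,10} 11  {1,2,5,6,7,8,9,10} 20  {2,3,5,6,7,8,9,10} 55  {2,4,5,6,7,8,9,10} 52  {3,4,5,6,7,8,9,10} 56
  9 to go: {0,2,4,5,6,7,8,9,10} 63  {1,2,3,5,6,7,8,9,10} 75  {1,2,4,5,6,7,8,9,10} 72  {2,3,4,5,6,7,8,9,10} 163
  if 0:y drops first: 310 orders
  if 1:z drops first: 226 orders
  if 3:b drops first: 135 orders
heap linearizations: 671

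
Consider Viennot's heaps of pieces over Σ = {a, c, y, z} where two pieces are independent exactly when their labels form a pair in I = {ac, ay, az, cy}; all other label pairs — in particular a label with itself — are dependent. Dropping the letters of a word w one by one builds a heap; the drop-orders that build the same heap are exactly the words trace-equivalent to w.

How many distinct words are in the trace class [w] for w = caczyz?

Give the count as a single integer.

drop 0:c onto floor
drop 1:a onto floor
drop 2:c onto {0:c}
drop 3:z onto {2:c}
drop 4:y onto {3:z}
drop 5:z onto {4:y}
ground layer = {0:c, 1:a}
drop-orders for the pieces not yet dropped (sum over which currently-grounded one goes next):
  1 to go: {1} 1  {5} 1
  2 to go: {1,5} 2  {4,5} 1
  3 to go: {1,4,5} 3  {3,4,5} 1
  4 to go: {1,3,4,5} 4  {2,3,4,5} 1
  if 0:c drops first: 5 orders
  if 1:a drops first: 1 orders
heap linearizations: 6

6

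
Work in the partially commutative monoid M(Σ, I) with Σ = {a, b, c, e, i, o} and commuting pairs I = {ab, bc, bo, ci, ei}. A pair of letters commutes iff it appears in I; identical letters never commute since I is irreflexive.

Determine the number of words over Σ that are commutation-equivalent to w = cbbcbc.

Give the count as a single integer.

20

piece 0:c — minimal
piece 1:b — minimal
piece 2:b rests on {1:b}
piece 3:c rests on {0:c}
piece 4:b rests on {2:b}
piece 5:c rests on {3:c}
minimal pieces: {0:c, 1:b}
ways to finish when only these pieces remain (= sum over removing one remaining piece with nothing left below it):
  1 left: {4}→1  {5}→1
  2 left: {2,4}→1  {3,5}→1  {4,5}→2
  3 left: {0,3,5}→1  {1,2,4}→1  {2,4,5}→3  {3,4,5}→3
  4 left: {0,3,4,5}→4  {1,2,4,5}→4  {2,3,4,5}→6
  placing 0:c first → 10 extensions
  placing 1:b first → 10 extensions
total linear extensions = 20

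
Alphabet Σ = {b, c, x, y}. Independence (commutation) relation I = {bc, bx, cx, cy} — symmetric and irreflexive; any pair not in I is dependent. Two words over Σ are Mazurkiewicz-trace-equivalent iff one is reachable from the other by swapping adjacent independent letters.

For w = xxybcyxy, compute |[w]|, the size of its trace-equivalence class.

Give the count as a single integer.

8

#0=x has no predecessor
#1=x depends on [0:x]
#2=y depends on [1:x]
#3=b depends on [2:y]
#4=c has no predecessor
#5=y depends on [3:b]
#6=x depends on [5:y]
#7=y depends on [6:x]
sources: [0:x, 4:c]
N(rest) = Σ N(rest − s) over sources s of rest; N(one piece) = 1:
  size 1 → [4]=1  [7]=1
  size 2 → [4,7]=2  [6,7]=1
  size 3 → [4,6,7]=3  [5,6,7]=1
  size 4 → [3,5,6,7]=1  [4,5,6,7]=4
  size 5 → [2,3,5,6,7]=1  [3,4,5,6,7]=5
  size 6 → [1,2,3,5,6,7]=1  [2,3,4,5,6,7]=6
  first=0(x) contributes 7
  first=4(c) contributes 1
|[w]| = 8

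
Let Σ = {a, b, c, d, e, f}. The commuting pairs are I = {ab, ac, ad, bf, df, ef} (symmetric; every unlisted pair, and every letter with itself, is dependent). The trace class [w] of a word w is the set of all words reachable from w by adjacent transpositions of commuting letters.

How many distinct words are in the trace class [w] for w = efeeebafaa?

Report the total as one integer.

26

#0=e has no predecessor
#1=f has no predecessor
#2=e depends on [0:e]
#3=e depends on [2:e]
#4=e depends on [3:e]
#5=b depends on [4:e]
#6=a depends on [1:f, 4:e]
#7=f depends on [6:a]
#8=a depends on [7:f]
#9=a depends on [8:a]
sources: [0:e, 1:f]
N(rest) = Σ N(rest − s) over sources s of rest; N(one piece) = 1:
  size 1 → [5]=1  [9]=1
  size 2 → [5,9]=2  [8,9]=1
  size 3 → [5,8,9]=3  [7,8,9]=1
  size 4 → [5,7,8,9]=4  [6,7,8,9]=1
  size 5 → [1,6,7,8,9]=1  [5,6,7,8,9]=5
  size 6 → [1,5,6,7,8,9]=6  [4,5,6,7,8,9]=5
  size 7 → [1,4,5,6,7,8,9]=11  [3,4,5,6,7,8,9]=5
  size 8 → [1,3,4,5,6,7,8,9]=16  [2,3,4,5,6,7,8,9]=5
  first=0(e) contributes 21
  first=1(f) contributes 5
|[w]| = 26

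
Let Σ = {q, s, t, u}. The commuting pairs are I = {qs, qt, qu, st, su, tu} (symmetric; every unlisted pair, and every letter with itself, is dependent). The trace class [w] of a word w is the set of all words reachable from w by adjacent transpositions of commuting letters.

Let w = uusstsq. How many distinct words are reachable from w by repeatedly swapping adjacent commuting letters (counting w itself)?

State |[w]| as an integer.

drop 0:u onto floor
drop 1:u onto {0:u}
drop 2:s onto floor
drop 3:s onto {2:s}
drop 4:t onto floor
drop 5:s onto {3:s}
drop 6:q onto floor
ground layer = {0:u, 2:s, 4:t, 6:q}
drop-orders for the pieces not yet dropped (sum over which currently-grounded one goes next):
  1 to go: {1} 1  {4} 1  {5} 1  {6} 1
  2 to go: {0,1} 1  {1,4} 2  {1,5} 2  {1,6} 2  {3,5} 1  {4,5} 2  {4,6} 2  {5,6} 2
  3 to go: {0,1,4} 3  {0,1,5} 3  {0,1,6} 3  {1,3,5} 3  {1,4,5} 6  {1,4,6} 6  {1,5,6} 6  {2,3,5} 1  {3,4,5} 3  {3,5,6} 3  {4,5,6} 6
  4 to go: {0,1,3,5} 6  {0,1,4,5} 12  {0,1,4,6} 12  {0,1,5,6} 12  {1,2,3,5} 4  {1,3,4,5} 12  {1,3,5,6} 12  {1,4,5,6} 24  {2,3,4,5} 4  {2,3,5,6} 4  {3,4,5,6} 12
  5 to go: {0,1,2,3,5} 10  {0,1,3,4,5} 30  {0,1,3,5,6} 30  {0,1,4,5,6} 60  {1,2,3,4,5} 20  {1,2,3,5,6} 20  {1,3,4,5,6} 60  {2,3,4,5,6} 20
  if 0:u drops first: 120 orders
  if 2:s drops first: 180 orders
  if 4:t drops first: 60 orders
  if 6:q drops first: 60 orders
heap linearizations: 420

420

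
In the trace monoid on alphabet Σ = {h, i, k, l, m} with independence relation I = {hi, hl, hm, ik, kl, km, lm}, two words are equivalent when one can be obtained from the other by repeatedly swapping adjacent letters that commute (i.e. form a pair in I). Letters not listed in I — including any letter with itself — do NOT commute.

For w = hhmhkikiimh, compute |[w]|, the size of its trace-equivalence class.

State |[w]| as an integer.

piece 0:h — minimal
piece 1:h rests on {0:h}
piece 2:m — minimal
piece 3:h rests on {1:h}
piece 4:k rests on {3:h}
piece 5:i rests on {2:m}
piece 6:k rests on {4:k}
piece 7:i rests on {5:i}
piece 8:i rests on {7:i}
piece 9:m rests on {8:i}
piece 10:h rests on {6:k}
minimal pieces: {0:h, 2:m}
ways to finish when only these pieces remain (= sum over removing one remaining piece with nothing left below it):
  1 left: {9}→1  {10}→1
  2 left: {6,10}→1  {8,9}→1  {9,10}→2
  3 left: {4,6,10}→1  {6,9,10}→3  {7,8,9}→1  {8,9,10}→3
  4 left: {3,4,6,10}→1  {4,6,9,10}→4  {5,7,8,9}→1  {6,8,9,10}→6  {7,8,9,10}→4
  5 left: {1,3,4,6,10}→1  {2,5,7,8,9}→1  {3,4,6,9,10}→5  {4,6,8,9,10}→10  {5,7,8,9,10}→5  {6,7,8,9,10}→10
  6 left: {0,1,3,4,6,10}→1  {1,3,4,6,9,10}→6  {2,5,7,8,9,10}→6  {3,4,6,8,9,10}→15  {4,6,7,8,9,10}→20  {5,6,7,8,9,10}→15
  7 left: {0,1,3,4,6,9,10}→7  {1,3,4,6,8,9,10}→21  {2,5,6,7,8,9,10}→21  {3,4,6,7,8,9,10}→35  {4,5,6,7,8,9,10}→35
  8 left: {0,1,3,4,6,8,9,10}→28  {1,3,4,6,7,8,9,10}→56  {2,4,5,6,7,8,9,10}→56  {3,4,5,6,7,8,9,10}→70
  9 left: {0,1,3,4,6,7,8,9,10}→84  {1,3,4,5,6,7,8,9,10}→126  {2,3,4,5,6,7,8,9,10}→126
  placing 0:h first → 252 extensions
  placing 2:m first → 210 extensions
total linear extensions = 462

462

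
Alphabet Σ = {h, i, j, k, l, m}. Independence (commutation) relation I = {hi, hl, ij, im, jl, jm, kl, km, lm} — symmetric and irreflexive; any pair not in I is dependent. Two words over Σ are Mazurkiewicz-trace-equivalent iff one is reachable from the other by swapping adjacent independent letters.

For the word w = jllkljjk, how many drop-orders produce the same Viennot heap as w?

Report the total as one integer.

0(j) covers ∅
1(l) covers ∅
2(l) covers 1:l
3(k) covers 0:j
4(l) covers 2:l
5(j) covers 3:k
6(j) covers 5:j
7(k) covers 6:j
floor of heap: 0:j, 1:l
completions by unplaced set U, small U first (add the entries for U minus each lowest piece of U):
  |U|=1: {4}:1  {7}:1
  |U|=2: {2,4}:1  {4,7}:2  {6,7}:1
  |U|=3: {1,2,4}:1  {2,4,7}:3  {4,6,7}:3  {5,6,7}:1
  |U|=4: {1,2,4,7}:4  {2,4,6,7}:6  {3,5,6,7}:1  {4,5,6,7}:4
  |U|=5: {0,3,5,6,7}:1  {1,2,4,6,7}:10  {2,4,5,6,7}:10  {3,4,5,6,7}:5
  |U|=6: {0,3,4,5,6,7}:6  {1,2,4,5,6,7}:20  {2,3,4,5,6,7}:15
  start at 0(j): 35
  start at 1(l): 21
sum over floor = 56

56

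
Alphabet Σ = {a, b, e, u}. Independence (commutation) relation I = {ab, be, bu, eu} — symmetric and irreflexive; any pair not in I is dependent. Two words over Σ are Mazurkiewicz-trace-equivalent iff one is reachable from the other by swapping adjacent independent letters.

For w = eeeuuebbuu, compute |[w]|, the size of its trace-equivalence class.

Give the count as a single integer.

0(e) covers ∅
1(e) covers 0:e
2(e) covers 1:e
3(u) covers ∅
4(u) covers 3:u
5(e) covers 2:e
6(b) covers ∅
7(b) covers 6:b
8(u) covers 4:u
9(u) covers 8:u
floor of heap: 0:e, 3:u, 6:b
completions by unplaced set U, small U first (add the entries for U minus each lowest piece of U):
  |U|=1: {5}:1  {7}:1  {9}:1
  |U|=2: {2,5}:1  {5,7}:2  {5,9}:2  {6,7}:1  {7,9}:2  {8,9}:1
  |U|=3: {1,2,5}:1  {2,5,7}:3  {2,5,9}:3  {4,8,9}:1  {5,6,7}:3  {5,7,9}:6  {5,8,9}:3  {6,7,9}:3  {7,8,9}:3
  |U|=4: {0,1,2,5}:1  {1,2,5,7}:4  {1,2,5,9}:4  {2,5,6,7}:6  {2,5,7,9}:12  {2,5,8,9}:6  {3,4,8,9}:1  {4,5,8,9}:4  {4,7,8,9}:4  {5,6,7,9}:12  {5,7,8,9}:12  {6,7,8,9}:6
  |U|=5: {0,1,2,5,7}:5  {0,1,2,5,9}:5  {1,2,5,6,7}:10  {1,2,5,7,9}:20  {1,2,5,8,9}:10  {2,4,5,8,9}:10  {2,5,6,7,9}:30  {2,5,7,8,9}:30  {3,4,5,8,9}:5  {3,4,7,8,9}:5  {4,5,7,8,9}:20  {4,6,7,8,9}:10  {5,6,7,8,9}:30
  |U|=6: {0,1,2,5,6,7}:15  {0,1,2,5,7,9}:30  {0,1,2,5,8,9}:15  {1,2,4,5,8,9}:20  {1,2,5,6,7,9}:60  {1,2,5,7,8,9}:60  {2,3,4,5,8,9}:15  {2,4,5,7,8,9}:60  {2,5,6,7,8,9}:90  {3,4,5,7,8,9}:30  {3,4,6,7,8,9}:15  {4,5,6,7,8,9}:60
  |U|=7: {0,1,2,4,5,8,9}:35  {0,1,2,5,6,7,9}:105  {0,1,2,5,7,8,9}:105  {1,2,3,4,5,8,9}:35  {1,2,4,5,7,8,9}:140  {1,2,5,6,7,8,9}:210  {2,3,4,5,7,8,9}:105  {2,4,5,6,7,8,9}:210  {3,4,5,6,7,8,9}:105
  |U|=8: {0,1,2,3,4,5,8,9}:70  {0,1,2,4,5,7,8,9}:280  {0,1,2,5,6,7,8,9}:420  {1,2,3,4,5,7,8,9}:280  {1,2,4,5,6,7,8,9}:560  {2,3,4,5,6,7,8,9}:420
  start at 0(e): 1260
  start at 3(u): 1260
  start at 6(b): 630
sum over floor = 3150

3150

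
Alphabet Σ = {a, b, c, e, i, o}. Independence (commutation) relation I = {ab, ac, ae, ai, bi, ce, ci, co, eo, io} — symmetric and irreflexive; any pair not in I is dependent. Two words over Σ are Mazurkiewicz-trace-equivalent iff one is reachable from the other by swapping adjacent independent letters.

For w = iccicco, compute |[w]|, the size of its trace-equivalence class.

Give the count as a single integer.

105

piece 0:i — minimal
piece 1:c — minimal
piece 2:c rests on {1:c}
piece 3:i rests on {0:i}
piece 4:c rests on {2:c}
piece 5:c rests on {4:c}
piece 6:o — minimal
minimal pieces: {0:i, 1:c, 6:o}
ways to finish when only these pieces remain (= sum over removing one remaining piece with nothing left below it):
  1 left: {3}→1  {5}→1  {6}→1
  2 left: {0,3}→1  {3,5}→2  {3,6}→2  {4,5}→1  {5,6}→2
  3 left: {0,3,5}→3  {0,3,6}→3  {2,4,5}→1  {3,4,5}→3  {3,5,6}→6  {4,5,6}→3
  4 left: {0,3,4,5}→6  {0,3,5,6}→12  {1,2,4,5}→1  {2,3,4,5}→4  {2,4,5,6}→4  {3,4,5,6}→12
  5 left: {0,2,3,4,5}→10  {0,3,4,5,6}→30  {1,2,3,4,5}→5  {1,2,4,5,6}→5  {2,3,4,5,6}→20
  placing 0:i first → 30 extensions
  placing 1:c first → 60 extensions
  placing 6:o first → 15 extensions
total linear extensions = 105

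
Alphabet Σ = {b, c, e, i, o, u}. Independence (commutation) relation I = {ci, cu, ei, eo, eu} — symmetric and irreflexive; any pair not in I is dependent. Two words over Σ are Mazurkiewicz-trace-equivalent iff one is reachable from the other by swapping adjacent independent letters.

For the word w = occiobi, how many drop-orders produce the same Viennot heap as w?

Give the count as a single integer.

drop 0:o onto floor
drop 1:c onto {0:o}
drop 2:c onto {1:c}
drop 3:i onto {0:o}
drop 4:o onto {2:c, 3:i}
drop 5:b onto {4:o}
drop 6:i onto {5:b}
ground layer = {0:o}
drop-orders for the pieces not yet dropped (sum over which currently-grounded one goes next):
  1 to go: {6} 1
  2 to go: {5,6} 1
  3 to go: {4,5,6} 1
  4 to go: {2,4,5,6} 1  {3,4,5,6} 1
  5 to go: {1,2,4,5,6} 1  {2,3,4,5,6} 2
  if 0:o drops first: 3 orders

3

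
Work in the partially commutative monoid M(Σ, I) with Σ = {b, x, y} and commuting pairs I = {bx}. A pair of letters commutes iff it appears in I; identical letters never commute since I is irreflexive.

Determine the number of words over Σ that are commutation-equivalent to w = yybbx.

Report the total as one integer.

drop 0:y onto floor
drop 1:y onto {0:y}
drop 2:b onto {1:y}
drop 3:b onto {2:b}
drop 4:x onto {1:y}
ground layer = {0:y}
drop-orders for the pieces not yet dropped (sum over which currently-grounded one goes next):
  1 to go: {3} 1  {4} 1
  2 to go: {2,3} 1  {3,4} 2
  3 to go: {2,3,4} 3
  if 0:y drops first: 3 orders

3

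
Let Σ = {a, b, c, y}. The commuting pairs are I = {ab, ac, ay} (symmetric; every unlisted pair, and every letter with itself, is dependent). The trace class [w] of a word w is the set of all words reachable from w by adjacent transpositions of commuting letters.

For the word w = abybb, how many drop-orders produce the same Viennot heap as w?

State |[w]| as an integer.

drop 0:a onto floor
drop 1:b onto floor
drop 2:y onto {1:b}
drop 3:b onto {2:y}
drop 4:b onto {3:b}
ground layer = {0:a, 1:b}
drop-orders for the pieces not yet dropped (sum over which currently-grounded one goes next):
  1 to go: {0} 1  {4} 1
  2 to go: {0,4} 2  {3,4} 1
  3 to go: {0,3,4} 3  {2,3,4} 1
  if 0:a drops first: 1 orders
  if 1:b drops first: 4 orders
heap linearizations: 5

5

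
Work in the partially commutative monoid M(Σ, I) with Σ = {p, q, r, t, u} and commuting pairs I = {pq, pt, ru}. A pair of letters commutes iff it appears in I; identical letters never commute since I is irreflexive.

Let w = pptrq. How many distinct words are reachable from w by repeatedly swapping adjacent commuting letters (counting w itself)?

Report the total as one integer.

0(p) covers ∅
1(p) covers 0:p
2(t) covers ∅
3(r) covers 1:p, 2:t
4(q) covers 3:r
floor of heap: 0:p, 2:t
completions by unplaced set U, small U first (add the entries for U minus each lowest piece of U):
  |U|=1: {4}:1
  |U|=2: {3,4}:1
  |U|=3: {1,3,4}:1  {2,3,4}:1
  start at 0(p): 2
  start at 2(t): 1
sum over floor = 3

3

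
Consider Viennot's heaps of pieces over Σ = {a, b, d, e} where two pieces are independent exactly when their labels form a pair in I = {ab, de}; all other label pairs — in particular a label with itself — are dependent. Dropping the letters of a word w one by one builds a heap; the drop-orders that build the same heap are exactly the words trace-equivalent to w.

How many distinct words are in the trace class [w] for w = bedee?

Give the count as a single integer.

#0=b has no predecessor
#1=e depends on [0:b]
#2=d depends on [0:b]
#3=e depends on [1:e]
#4=e depends on [3:e]
sources: [0:b]
N(rest) = Σ N(rest − s) over sources s of rest; N(one piece) = 1:
  size 1 → [2]=1  [4]=1
  size 2 → [2,4]=2  [3,4]=1
  size 3 → [1,3,4]=1  [2,3,4]=3
  first=0(b) contributes 4

4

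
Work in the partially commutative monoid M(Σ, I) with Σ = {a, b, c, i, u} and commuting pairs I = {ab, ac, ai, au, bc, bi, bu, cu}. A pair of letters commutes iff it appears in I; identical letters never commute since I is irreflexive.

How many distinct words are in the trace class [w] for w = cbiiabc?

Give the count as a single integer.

105

drop 0:c onto floor
drop 1:b onto floor
drop 2:i onto {0:c}
drop 3:i onto {2:i}
drop 4:a onto floor
drop 5:b onto {1:b}
drop 6:c onto {3:i}
ground layer = {0:c, 1:b, 4:a}
drop-orders for the pieces not yet dropped (sum over which currently-grounded one goes next):
  1 to go: {4} 1  {5} 1  {6} 1
  2 to go: {1,5} 1  {3,6} 1  {4,5} 2  {4,6} 2  {5,6} 2
  3 to go: {1,4,5} 3  {1,5,6} 3  {2,3,6} 1  {3,4,6} 3  {3,5,6} 3  {4,5,6} 6
  4 to go: {0,2,3,6} 1  {1,3,5,6} 6  {1,4,5,6} 12  {2,3,4,6} 4  {2,3,5,6} 4  {3,4,5,6} 12
  5 to go: {0,2,3,4,6} 5  {0,2,3,5,6} 5  {1,2,3,5,6} 10  {1,3,4,5,6} 30  {2,3,4,5,6} 20
  if 0:c drops first: 60 orders
  if 1:b drops first: 30 orders
  if 4:a drops first: 15 orders
heap linearizations: 105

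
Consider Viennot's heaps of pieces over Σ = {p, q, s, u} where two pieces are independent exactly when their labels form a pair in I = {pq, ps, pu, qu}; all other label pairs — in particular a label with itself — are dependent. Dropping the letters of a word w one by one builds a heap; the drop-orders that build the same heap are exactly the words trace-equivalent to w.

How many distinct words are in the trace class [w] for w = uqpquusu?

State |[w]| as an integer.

80

piece 0:u — minimal
piece 1:q — minimal
piece 2:p — minimal
piece 3:q rests on {1:q}
piece 4:u rests on {0:u}
piece 5:u rests on {4:u}
piece 6:s rests on {3:q, 5:u}
piece 7:u rests on {6:s}
minimal pieces: {0:u, 1:q, 2:p}
ways to finish when only these pieces remain (= sum over removing one remaining piece with nothing left below it):
  1 left: {2}→1  {7}→1
  2 left: {2,7}→2  {6,7}→1
  3 left: {2,6,7}→3  {3,6,7}→1  {5,6,7}→1
  4 left: {1,3,6,7}→1  {2,3,6,7}→4  {2,5,6,7}→4  {3,5,6,7}→2  {4,5,6,7}→1
  5 left: {0,4,5,6,7}→1  {1,2,3,6,7}→5  {1,3,5,6,7}→3  {2,3,5,6,7}→10  {2,4,5,6,7}→5  {3,4,5,6,7}→3
  6 left: {0,2,4,5,6,7}→6  {0,3,4,5,6,7}→4  {1,2,3,5,6,7}→18  {1,3,4,5,6,7}→6  {2,3,4,5,6,7}→18
  placing 0:u first → 42 extensions
  placing 1:q first → 28 extensions
  placing 2:p first → 10 extensions
total linear extensions = 80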